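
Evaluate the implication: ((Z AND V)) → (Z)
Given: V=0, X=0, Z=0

Antecedent ((Z AND V)) = 0; consequent (Z) = 0.
0 → 0 = 1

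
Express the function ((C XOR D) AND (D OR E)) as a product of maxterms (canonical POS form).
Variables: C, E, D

ΠM(0, 2, 4, 5, 7) = (C OR E OR D) AND (C OR NOT E OR D) AND (NOT C OR E OR D) AND (NOT C OR E OR NOT D) AND (NOT C OR NOT E OR NOT D)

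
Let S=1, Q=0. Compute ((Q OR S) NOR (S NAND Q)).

Substituting: ((0 OR 1) NOR (1 NAND 0))
= 0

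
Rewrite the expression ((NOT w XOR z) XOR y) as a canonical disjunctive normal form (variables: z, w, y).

(NOT z AND NOT w AND NOT y) OR (NOT z AND w AND y) OR (z AND NOT w AND y) OR (z AND w AND NOT y)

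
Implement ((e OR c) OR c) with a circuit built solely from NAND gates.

((((e NAND e) NAND (c NAND c)) NAND ((e NAND e) NAND (c NAND c))) NAND (c NAND c))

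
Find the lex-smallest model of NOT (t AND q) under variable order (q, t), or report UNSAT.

q=0, t=0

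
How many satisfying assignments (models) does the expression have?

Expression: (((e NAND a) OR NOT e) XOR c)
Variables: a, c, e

Satisfying assignments: (0,0,0), (0,0,1), (1,0,0), (1,1,1)
Count: 4 out of 8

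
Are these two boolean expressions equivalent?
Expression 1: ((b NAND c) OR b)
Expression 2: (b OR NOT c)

No. Counterexample: with c=1, b=0, Expression 1 = 1 but Expression 2 = 0.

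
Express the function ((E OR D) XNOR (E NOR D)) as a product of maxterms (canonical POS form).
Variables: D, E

ΠM(0, 1, 2, 3) = (D OR E) AND (D OR NOT E) AND (NOT D OR E) AND (NOT D OR NOT E)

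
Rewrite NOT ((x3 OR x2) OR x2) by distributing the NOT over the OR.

NOT (x3 OR x2) AND NOT x2
De Morgan's: NOT(OR of terms) = AND of negations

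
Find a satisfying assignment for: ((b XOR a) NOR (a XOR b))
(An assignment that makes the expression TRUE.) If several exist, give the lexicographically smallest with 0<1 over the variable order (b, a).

b=0, a=0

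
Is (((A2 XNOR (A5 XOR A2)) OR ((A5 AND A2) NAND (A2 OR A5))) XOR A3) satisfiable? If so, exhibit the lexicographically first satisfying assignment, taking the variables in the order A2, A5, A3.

A2=0, A5=0, A3=0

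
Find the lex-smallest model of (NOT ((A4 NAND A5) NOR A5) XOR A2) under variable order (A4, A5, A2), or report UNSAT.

A4=0, A5=0, A2=0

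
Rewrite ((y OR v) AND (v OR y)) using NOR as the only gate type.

((((y NOR v) NOR (y NOR v)) NOR ((y NOR v) NOR (y NOR v))) NOR (((v NOR y) NOR (v NOR y)) NOR ((v NOR y) NOR (v NOR y))))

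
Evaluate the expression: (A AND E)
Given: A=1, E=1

Substituting: (1 AND 1)
= 1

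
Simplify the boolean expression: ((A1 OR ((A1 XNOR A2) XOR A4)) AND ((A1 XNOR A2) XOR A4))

By absorption (E AND (E OR v) = E):
= ((A1 XNOR A2) XOR A4)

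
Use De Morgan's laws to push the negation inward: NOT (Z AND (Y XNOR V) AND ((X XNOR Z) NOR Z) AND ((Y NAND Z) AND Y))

NOT Z OR NOT (Y XNOR V) OR NOT ((X XNOR Z) NOR Z) OR NOT ((Y NAND Z) AND Y)
De Morgan's: NOT(AND of terms) = OR of negations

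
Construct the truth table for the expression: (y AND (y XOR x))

y | x | Output
--------------
0 | 0 | 0
0 | 1 | 0
1 | 0 | 1
1 | 1 | 0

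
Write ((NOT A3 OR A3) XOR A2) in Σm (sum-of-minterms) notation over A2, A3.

Σm(0, 1) = (NOT A2 AND NOT A3) OR (NOT A2 AND A3)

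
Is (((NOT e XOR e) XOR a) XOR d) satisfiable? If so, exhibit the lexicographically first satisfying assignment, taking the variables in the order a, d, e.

a=0, d=0, e=0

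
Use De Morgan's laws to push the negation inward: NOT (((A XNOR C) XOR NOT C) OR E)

NOT ((A XNOR C) XOR NOT C) AND NOT E
De Morgan's: NOT(OR of terms) = AND of negations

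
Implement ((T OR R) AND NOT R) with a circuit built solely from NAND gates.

((((T NAND T) NAND (R NAND R)) NAND (R NAND R)) NAND (((T NAND T) NAND (R NAND R)) NAND (R NAND R)))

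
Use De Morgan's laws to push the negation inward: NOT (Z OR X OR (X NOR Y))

NOT Z AND NOT X AND NOT (X NOR Y)
De Morgan's: NOT(OR of terms) = AND of negations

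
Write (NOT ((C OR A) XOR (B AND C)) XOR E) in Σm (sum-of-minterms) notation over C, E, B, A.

Σm(0, 2, 5, 7, 10, 11, 12, 13) = (NOT C AND NOT E AND NOT B AND NOT A) OR (NOT C AND NOT E AND B AND NOT A) OR (NOT C AND E AND NOT B AND A) OR (NOT C AND E AND B AND A) OR (C AND NOT E AND B AND NOT A) OR (C AND NOT E AND B AND A) OR (C AND E AND NOT B AND NOT A) OR (C AND E AND NOT B AND A)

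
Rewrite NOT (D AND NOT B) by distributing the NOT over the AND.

NOT D OR B
De Morgan's: NOT(AND of terms) = OR of negations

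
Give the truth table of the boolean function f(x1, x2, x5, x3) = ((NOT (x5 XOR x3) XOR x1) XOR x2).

x1 | x2 | x5 | x3 | Output
--------------------------
0 | 0 | 0 | 0 | 1
0 | 0 | 0 | 1 | 0
0 | 0 | 1 | 0 | 0
0 | 0 | 1 | 1 | 1
0 | 1 | 0 | 0 | 0
0 | 1 | 0 | 1 | 1
0 | 1 | 1 | 0 | 1
0 | 1 | 1 | 1 | 0
1 | 0 | 0 | 0 | 0
1 | 0 | 0 | 1 | 1
1 | 0 | 1 | 0 | 1
1 | 0 | 1 | 1 | 0
1 | 1 | 0 | 0 | 1
1 | 1 | 0 | 1 | 0
1 | 1 | 1 | 0 | 0
1 | 1 | 1 | 1 | 1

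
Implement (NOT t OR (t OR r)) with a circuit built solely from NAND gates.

(((t NAND t) NAND (t NAND t)) NAND (((t NAND t) NAND (r NAND r)) NAND ((t NAND t) NAND (r NAND r))))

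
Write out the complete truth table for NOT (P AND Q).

P | Q | Output
--------------
0 | 0 | 1
0 | 1 | 1
1 | 0 | 1
1 | 1 | 0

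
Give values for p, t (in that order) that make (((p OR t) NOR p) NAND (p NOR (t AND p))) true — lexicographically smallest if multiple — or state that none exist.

p=0, t=1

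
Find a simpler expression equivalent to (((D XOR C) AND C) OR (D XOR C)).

By absorption (E OR (E AND v) = E):
= (D XOR C)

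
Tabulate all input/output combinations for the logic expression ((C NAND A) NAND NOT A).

C | A | Output
--------------
0 | 0 | 0
0 | 1 | 1
1 | 0 | 0
1 | 1 | 1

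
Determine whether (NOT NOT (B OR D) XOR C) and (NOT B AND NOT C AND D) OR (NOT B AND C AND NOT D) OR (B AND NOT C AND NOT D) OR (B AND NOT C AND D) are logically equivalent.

Yes, they are equivalent — the two output columns agree on all 8 assignments:
B | C | D | Expression 1 | Expression 2
---------------------------------------
0 | 0 | 0 | 0 | 0
0 | 0 | 1 | 1 | 1
0 | 1 | 0 | 1 | 1
0 | 1 | 1 | 0 | 0
1 | 0 | 0 | 1 | 1
1 | 0 | 1 | 1 | 1
1 | 1 | 0 | 0 | 0
1 | 1 | 1 | 0 | 0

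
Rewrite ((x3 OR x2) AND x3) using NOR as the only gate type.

((((x3 NOR x2) NOR (x3 NOR x2)) NOR ((x3 NOR x2) NOR (x3 NOR x2))) NOR (x3 NOR x3))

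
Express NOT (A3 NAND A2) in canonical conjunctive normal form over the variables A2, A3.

(A2 OR A3) AND (A2 OR NOT A3) AND (NOT A2 OR A3)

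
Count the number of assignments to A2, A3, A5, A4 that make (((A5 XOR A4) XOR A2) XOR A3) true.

Satisfying assignments: (0,0,0,1), (0,0,1,0), (0,1,0,0), (0,1,1,1), (1,0,0,0), (1,0,1,1), (1,1,0,1), (1,1,1,0)
Count: 8 out of 16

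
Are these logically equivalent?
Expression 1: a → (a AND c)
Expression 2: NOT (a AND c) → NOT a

Yes, Contrapositive is always equivalent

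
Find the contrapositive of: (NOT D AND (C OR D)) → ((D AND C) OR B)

Contrapositive: NOT ((D AND C) OR B) → NOT (NOT D AND (C OR D))
Note: A statement and its contrapositive are logically equivalent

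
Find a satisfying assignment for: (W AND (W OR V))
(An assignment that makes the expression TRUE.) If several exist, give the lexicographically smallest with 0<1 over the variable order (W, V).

W=1, V=0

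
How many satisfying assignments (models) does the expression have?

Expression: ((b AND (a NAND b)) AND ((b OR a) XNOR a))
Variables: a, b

No assignment satisfies the expression.
Count: 0 out of 4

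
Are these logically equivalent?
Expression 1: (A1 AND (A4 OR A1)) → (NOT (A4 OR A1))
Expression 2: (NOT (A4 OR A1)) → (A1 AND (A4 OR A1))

No, Converse is not equivalent to original (counterexample: A4=0, A1=0)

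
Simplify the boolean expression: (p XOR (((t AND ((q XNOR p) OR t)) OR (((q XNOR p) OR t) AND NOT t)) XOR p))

By XOR self-cancellation ((E XOR v) XOR v = E) then distribution ((E AND v) OR (E AND NOT v) = E):
= ((q XNOR p) OR t)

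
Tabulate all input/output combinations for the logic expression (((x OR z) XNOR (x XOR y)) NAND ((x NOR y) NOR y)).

x | z | y | Output
------------------
0 | 0 | 0 | 1
0 | 0 | 1 | 1
0 | 1 | 0 | 1
0 | 1 | 1 | 1
1 | 0 | 0 | 0
1 | 0 | 1 | 1
1 | 1 | 0 | 0
1 | 1 | 1 | 1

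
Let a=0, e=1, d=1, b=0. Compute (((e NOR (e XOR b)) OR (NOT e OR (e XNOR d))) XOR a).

Substituting: (((1 NOR (1 XOR 0)) OR (NOT 1 OR (1 XNOR 1))) XOR 0)
= 1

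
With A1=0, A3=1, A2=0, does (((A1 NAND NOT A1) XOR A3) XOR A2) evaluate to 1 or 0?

Substituting: (((0 NAND NOT 0) XOR 1) XOR 0)
= 0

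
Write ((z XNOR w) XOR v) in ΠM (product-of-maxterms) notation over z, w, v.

ΠM(1, 2, 4, 7) = (z OR w OR NOT v) AND (z OR NOT w OR v) AND (NOT z OR w OR v) AND (NOT z OR NOT w OR NOT v)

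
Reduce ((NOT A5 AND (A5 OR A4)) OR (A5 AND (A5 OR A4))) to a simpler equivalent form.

By distribution ((E AND v) OR (E AND NOT v) = E):
= (A5 OR A4)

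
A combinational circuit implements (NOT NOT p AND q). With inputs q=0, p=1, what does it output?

Substituting: (NOT NOT 1 AND 0)
= 0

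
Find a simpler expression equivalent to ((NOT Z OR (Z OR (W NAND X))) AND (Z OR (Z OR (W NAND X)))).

By distribution ((E OR v) AND (E OR NOT v) = E):
= (Z OR (W NAND X))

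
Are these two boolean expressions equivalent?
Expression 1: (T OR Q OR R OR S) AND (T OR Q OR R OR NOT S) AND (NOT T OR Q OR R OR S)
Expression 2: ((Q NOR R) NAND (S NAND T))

Yes, they are equivalent — the two output columns agree on all 16 assignments:
T | Q | R | S | Expression 1 | Expression 2
-------------------------------------------
0 | 0 | 0 | 0 | 0 | 0
0 | 0 | 0 | 1 | 0 | 0
0 | 0 | 1 | 0 | 1 | 1
0 | 0 | 1 | 1 | 1 | 1
0 | 1 | 0 | 0 | 1 | 1
0 | 1 | 0 | 1 | 1 | 1
0 | 1 | 1 | 0 | 1 | 1
0 | 1 | 1 | 1 | 1 | 1
1 | 0 | 0 | 0 | 0 | 0
1 | 0 | 0 | 1 | 1 | 1
1 | 0 | 1 | 0 | 1 | 1
1 | 0 | 1 | 1 | 1 | 1
1 | 1 | 0 | 0 | 1 | 1
1 | 1 | 0 | 1 | 1 | 1
1 | 1 | 1 | 0 | 1 | 1
1 | 1 | 1 | 1 | 1 | 1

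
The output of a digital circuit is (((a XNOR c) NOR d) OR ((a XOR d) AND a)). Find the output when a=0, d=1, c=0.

Substituting: (((0 XNOR 0) NOR 1) OR ((0 XOR 1) AND 0))
= 0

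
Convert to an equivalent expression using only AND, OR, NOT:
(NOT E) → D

E OR D
(Implication elimination: A → B = NOT A OR B)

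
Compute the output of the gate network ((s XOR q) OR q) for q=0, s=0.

Substituting: ((0 XOR 0) OR 0)
= 0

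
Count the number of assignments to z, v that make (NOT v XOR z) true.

Satisfying assignments: (0,0), (1,1)
Count: 2 out of 4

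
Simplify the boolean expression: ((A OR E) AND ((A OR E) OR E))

By absorption (E AND (E OR v) = E):
= (A OR E)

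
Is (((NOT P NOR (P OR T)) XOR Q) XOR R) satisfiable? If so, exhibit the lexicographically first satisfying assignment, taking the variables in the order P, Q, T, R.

P=0, Q=0, T=0, R=1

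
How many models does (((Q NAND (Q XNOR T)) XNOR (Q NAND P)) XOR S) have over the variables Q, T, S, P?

Satisfying assignments: (0,0,0,0), (0,0,0,1), (0,1,0,0), (0,1,0,1), (1,0,0,0), (1,0,1,1), (1,1,0,1), (1,1,1,0)
Count: 8 out of 16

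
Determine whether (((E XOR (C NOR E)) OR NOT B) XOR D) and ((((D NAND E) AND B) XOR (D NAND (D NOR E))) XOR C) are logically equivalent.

No. Counterexample: with E=0, D=0, C=0, B=1, Expression 1 = 1 but Expression 2 = 0.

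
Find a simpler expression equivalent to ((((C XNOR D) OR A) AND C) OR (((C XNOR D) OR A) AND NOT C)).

By distribution ((E AND v) OR (E AND NOT v) = E):
= ((C XNOR D) OR A)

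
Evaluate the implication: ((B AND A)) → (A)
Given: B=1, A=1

Antecedent ((B AND A)) = 1; consequent (A) = 1.
1 → 1 = 1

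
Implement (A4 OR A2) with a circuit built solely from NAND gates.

((A4 NAND A4) NAND (A2 NAND A2))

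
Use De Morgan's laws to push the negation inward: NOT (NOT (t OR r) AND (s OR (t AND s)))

(t OR r) OR NOT (s OR (t AND s))
De Morgan's: NOT(AND of terms) = OR of negations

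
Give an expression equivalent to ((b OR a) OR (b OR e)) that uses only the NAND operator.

((((b NAND b) NAND (a NAND a)) NAND ((b NAND b) NAND (a NAND a))) NAND (((b NAND b) NAND (e NAND e)) NAND ((b NAND b) NAND (e NAND e))))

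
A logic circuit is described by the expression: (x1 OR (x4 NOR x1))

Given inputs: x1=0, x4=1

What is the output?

Substituting: (0 OR (1 NOR 0))
= 0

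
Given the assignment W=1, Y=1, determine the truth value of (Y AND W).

Substituting: (1 AND 1)
= 1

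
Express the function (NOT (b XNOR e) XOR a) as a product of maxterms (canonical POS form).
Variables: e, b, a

ΠM(0, 3, 5, 6) = (e OR b OR a) AND (e OR NOT b OR NOT a) AND (NOT e OR b OR NOT a) AND (NOT e OR NOT b OR a)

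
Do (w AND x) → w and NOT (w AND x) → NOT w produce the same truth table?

No, Inverse is not equivalent to original (counterexample: w=1, x=0)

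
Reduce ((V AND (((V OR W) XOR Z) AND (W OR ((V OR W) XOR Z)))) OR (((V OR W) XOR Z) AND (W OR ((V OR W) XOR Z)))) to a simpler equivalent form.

By absorption (E OR (E AND v) = E) then absorption (E AND (E OR v) = E):
= ((V OR W) XOR Z)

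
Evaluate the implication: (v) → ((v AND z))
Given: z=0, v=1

Antecedent (v) = 1; consequent ((v AND z)) = 0.
1 → 0 = 0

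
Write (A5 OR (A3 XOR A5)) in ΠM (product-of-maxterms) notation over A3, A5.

ΠM(0) = (A3 OR A5)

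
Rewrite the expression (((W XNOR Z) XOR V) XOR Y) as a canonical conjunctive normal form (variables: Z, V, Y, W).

(Z OR V OR Y OR NOT W) AND (Z OR V OR NOT Y OR W) AND (Z OR NOT V OR Y OR W) AND (Z OR NOT V OR NOT Y OR NOT W) AND (NOT Z OR V OR Y OR W) AND (NOT Z OR V OR NOT Y OR NOT W) AND (NOT Z OR NOT V OR Y OR NOT W) AND (NOT Z OR NOT V OR NOT Y OR W)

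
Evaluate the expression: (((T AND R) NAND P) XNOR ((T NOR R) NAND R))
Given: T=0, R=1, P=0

Substituting: (((0 AND 1) NAND 0) XNOR ((0 NOR 1) NAND 1))
= 1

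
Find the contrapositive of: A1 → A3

Contrapositive: NOT A3 → NOT A1
Note: A statement and its contrapositive are logically equivalent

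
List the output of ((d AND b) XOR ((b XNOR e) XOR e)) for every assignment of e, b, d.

e | b | d | Output
------------------
0 | 0 | 0 | 1
0 | 0 | 1 | 1
0 | 1 | 0 | 0
0 | 1 | 1 | 1
1 | 0 | 0 | 1
1 | 0 | 1 | 1
1 | 1 | 0 | 0
1 | 1 | 1 | 1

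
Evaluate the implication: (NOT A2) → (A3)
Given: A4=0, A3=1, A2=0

Antecedent (NOT A2) = 1; consequent (A3) = 1.
1 → 1 = 1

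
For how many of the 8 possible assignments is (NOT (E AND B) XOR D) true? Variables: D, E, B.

Satisfying assignments: (0,0,0), (0,0,1), (0,1,0), (1,1,1)
Count: 4 out of 8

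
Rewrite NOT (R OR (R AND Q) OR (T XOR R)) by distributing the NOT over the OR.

NOT R AND NOT (R AND Q) AND NOT (T XOR R)
De Morgan's: NOT(OR of terms) = AND of negations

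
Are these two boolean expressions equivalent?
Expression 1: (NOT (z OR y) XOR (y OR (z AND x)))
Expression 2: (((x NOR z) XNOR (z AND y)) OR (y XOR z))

No. Counterexample: with x=0, z=0, y=0, Expression 1 = 1 but Expression 2 = 0.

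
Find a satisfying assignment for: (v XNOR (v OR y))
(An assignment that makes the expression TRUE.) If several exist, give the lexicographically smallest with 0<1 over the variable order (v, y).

v=0, y=0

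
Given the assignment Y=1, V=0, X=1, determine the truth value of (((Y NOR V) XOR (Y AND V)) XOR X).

Substituting: (((1 NOR 0) XOR (1 AND 0)) XOR 1)
= 1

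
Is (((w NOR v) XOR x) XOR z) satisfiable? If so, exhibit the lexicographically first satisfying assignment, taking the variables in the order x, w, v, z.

x=0, w=0, v=0, z=0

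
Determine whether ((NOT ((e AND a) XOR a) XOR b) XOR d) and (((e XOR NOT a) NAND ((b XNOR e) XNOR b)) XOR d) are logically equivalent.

No. Counterexample: with e=0, b=0, a=1, d=0, Expression 1 = 0 but Expression 2 = 1.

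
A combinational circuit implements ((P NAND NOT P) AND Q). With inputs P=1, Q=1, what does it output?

Substituting: ((1 NAND NOT 1) AND 1)
= 1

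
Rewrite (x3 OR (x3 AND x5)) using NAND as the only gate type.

((x3 NAND x3) NAND (((x3 NAND x5) NAND (x3 NAND x5)) NAND ((x3 NAND x5) NAND (x3 NAND x5))))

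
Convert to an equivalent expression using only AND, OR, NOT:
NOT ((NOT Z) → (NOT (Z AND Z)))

(NOT Z) AND (Z AND Z)
(Negated implication: NOT(A → B) = A AND NOT B)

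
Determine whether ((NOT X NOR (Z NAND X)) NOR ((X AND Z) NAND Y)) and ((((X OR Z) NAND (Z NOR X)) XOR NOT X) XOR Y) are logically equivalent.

No. Counterexample: with Z=0, X=0, Y=1, Expression 1 = 0 but Expression 2 = 1.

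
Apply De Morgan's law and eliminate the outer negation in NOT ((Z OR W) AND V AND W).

NOT (Z OR W) OR NOT V OR NOT W
De Morgan's: NOT(AND of terms) = OR of negations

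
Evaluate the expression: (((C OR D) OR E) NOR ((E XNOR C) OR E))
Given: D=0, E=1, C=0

Substituting: (((0 OR 0) OR 1) NOR ((1 XNOR 0) OR 1))
= 0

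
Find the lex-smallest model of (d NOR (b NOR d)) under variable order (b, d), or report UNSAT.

b=1, d=0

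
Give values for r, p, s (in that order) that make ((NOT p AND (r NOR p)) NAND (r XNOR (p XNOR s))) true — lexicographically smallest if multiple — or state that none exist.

r=0, p=0, s=0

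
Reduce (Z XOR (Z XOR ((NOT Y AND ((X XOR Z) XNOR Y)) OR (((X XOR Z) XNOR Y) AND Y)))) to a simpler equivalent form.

By XOR self-cancellation ((E XOR v) XOR v = E) then distribution ((E AND v) OR (E AND NOT v) = E):
= ((X XOR Z) XNOR Y)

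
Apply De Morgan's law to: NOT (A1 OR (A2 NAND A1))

NOT A1 AND NOT (A2 NAND A1)
De Morgan's: NOT(OR of terms) = AND of negations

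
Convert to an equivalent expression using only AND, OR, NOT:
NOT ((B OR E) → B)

(B OR E) AND NOT B
(Negated implication: NOT(A → B) = A AND NOT B)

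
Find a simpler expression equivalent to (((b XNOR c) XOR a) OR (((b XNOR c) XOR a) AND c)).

By absorption (E OR (E AND v) = E):
= ((b XNOR c) XOR a)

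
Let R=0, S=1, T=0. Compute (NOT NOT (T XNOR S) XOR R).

Substituting: (NOT NOT (0 XNOR 1) XOR 0)
= 0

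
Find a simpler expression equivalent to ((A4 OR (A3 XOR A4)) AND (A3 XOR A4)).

By absorption (E AND (E OR v) = E):
= (A3 XOR A4)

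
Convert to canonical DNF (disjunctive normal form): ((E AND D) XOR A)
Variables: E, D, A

(NOT E AND NOT D AND A) OR (NOT E AND D AND A) OR (E AND NOT D AND A) OR (E AND D AND NOT A)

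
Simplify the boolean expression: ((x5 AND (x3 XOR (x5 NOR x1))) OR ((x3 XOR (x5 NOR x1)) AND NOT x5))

By distribution ((E AND v) OR (E AND NOT v) = E):
= (x3 XOR (x5 NOR x1))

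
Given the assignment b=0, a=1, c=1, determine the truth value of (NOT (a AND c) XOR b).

Substituting: (NOT (1 AND 1) XOR 0)
= 0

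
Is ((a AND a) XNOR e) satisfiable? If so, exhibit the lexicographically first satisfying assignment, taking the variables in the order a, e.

a=0, e=0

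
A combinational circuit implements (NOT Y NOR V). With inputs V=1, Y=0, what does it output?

Substituting: (NOT 0 NOR 1)
= 0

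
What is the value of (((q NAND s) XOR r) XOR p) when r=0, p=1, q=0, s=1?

Substituting: (((0 NAND 1) XOR 0) XOR 1)
= 0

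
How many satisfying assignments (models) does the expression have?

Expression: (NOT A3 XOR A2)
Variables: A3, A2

Satisfying assignments: (0,0), (1,1)
Count: 2 out of 4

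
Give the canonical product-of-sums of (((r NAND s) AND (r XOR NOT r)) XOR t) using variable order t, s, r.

ΠM(3, 4, 5, 6) = (t OR NOT s OR NOT r) AND (NOT t OR s OR r) AND (NOT t OR s OR NOT r) AND (NOT t OR NOT s OR r)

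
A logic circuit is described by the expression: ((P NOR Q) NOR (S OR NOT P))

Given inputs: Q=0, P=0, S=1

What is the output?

Substituting: ((0 NOR 0) NOR (1 OR NOT 0))
= 0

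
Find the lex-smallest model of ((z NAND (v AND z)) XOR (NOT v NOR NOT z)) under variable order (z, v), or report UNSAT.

z=0, v=0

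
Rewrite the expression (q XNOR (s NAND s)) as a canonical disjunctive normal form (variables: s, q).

(NOT s AND q) OR (s AND NOT q)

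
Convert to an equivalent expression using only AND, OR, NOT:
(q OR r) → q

NOT (q OR r) OR q
(Implication elimination: A → B = NOT A OR B)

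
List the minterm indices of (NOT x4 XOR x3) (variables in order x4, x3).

Σm(0, 3) = (NOT x4 AND NOT x3) OR (x4 AND x3)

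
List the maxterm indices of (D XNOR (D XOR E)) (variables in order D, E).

ΠM(1, 3) = (D OR NOT E) AND (NOT D OR NOT E)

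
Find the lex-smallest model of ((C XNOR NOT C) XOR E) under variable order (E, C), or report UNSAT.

E=1, C=0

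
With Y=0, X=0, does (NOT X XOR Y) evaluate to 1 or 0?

Substituting: (NOT 0 XOR 0)
= 1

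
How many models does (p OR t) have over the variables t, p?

Satisfying assignments: (0,1), (1,0), (1,1)
Count: 3 out of 4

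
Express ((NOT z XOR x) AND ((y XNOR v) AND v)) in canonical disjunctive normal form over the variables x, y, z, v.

(NOT x AND y AND NOT z AND v) OR (x AND y AND z AND v)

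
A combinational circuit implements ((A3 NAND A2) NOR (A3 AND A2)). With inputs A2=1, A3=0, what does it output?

Substituting: ((0 NAND 1) NOR (0 AND 1))
= 0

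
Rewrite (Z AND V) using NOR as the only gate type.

((Z NOR Z) NOR (V NOR V))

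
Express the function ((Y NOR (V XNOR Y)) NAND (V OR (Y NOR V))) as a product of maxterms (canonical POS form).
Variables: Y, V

ΠM(1) = (Y OR NOT V)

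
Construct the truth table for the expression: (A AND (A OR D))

D | A | Output
--------------
0 | 0 | 0
0 | 1 | 1
1 | 0 | 0
1 | 1 | 1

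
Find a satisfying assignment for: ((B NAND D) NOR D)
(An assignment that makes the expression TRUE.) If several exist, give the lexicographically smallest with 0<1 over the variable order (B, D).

UNSATISFIABLE - no assignment makes this expression true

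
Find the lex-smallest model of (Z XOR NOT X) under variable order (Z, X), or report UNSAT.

Z=0, X=0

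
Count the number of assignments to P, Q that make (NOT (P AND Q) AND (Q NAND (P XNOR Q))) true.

Satisfying assignments: (0,0), (0,1), (1,0)
Count: 3 out of 4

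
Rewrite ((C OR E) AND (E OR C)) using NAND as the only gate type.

((((C NAND C) NAND (E NAND E)) NAND ((E NAND E) NAND (C NAND C))) NAND (((C NAND C) NAND (E NAND E)) NAND ((E NAND E) NAND (C NAND C))))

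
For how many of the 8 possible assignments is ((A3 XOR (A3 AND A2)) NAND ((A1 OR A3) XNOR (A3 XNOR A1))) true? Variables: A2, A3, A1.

Satisfying assignments: (0,0,0), (0,0,1), (0,1,0), (1,0,0), (1,0,1), (1,1,0), (1,1,1)
Count: 7 out of 8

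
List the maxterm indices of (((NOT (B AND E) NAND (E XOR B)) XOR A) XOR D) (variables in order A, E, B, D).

ΠM(1, 2, 4, 7, 8, 11, 13, 14) = (A OR E OR B OR NOT D) AND (A OR E OR NOT B OR D) AND (A OR NOT E OR B OR D) AND (A OR NOT E OR NOT B OR NOT D) AND (NOT A OR E OR B OR D) AND (NOT A OR E OR NOT B OR NOT D) AND (NOT A OR NOT E OR B OR NOT D) AND (NOT A OR NOT E OR NOT B OR D)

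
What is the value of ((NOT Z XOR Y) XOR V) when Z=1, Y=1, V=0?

Substituting: ((NOT 1 XOR 1) XOR 0)
= 1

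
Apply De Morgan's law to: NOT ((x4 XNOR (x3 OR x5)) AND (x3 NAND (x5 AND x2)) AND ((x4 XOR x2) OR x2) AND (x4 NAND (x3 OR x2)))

NOT (x4 XNOR (x3 OR x5)) OR NOT (x3 NAND (x5 AND x2)) OR NOT ((x4 XOR x2) OR x2) OR NOT (x4 NAND (x3 OR x2))
De Morgan's: NOT(AND of terms) = OR of negations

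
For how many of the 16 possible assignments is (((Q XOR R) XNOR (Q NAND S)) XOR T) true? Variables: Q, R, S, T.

Satisfying assignments: (0,0,0,1), (0,0,1,1), (0,1,0,0), (0,1,1,0), (1,0,0,0), (1,0,1,1), (1,1,0,1), (1,1,1,0)
Count: 8 out of 16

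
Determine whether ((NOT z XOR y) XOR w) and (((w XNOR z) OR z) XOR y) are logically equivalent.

No. Counterexample: with y=0, z=1, w=0, Expression 1 = 0 but Expression 2 = 1.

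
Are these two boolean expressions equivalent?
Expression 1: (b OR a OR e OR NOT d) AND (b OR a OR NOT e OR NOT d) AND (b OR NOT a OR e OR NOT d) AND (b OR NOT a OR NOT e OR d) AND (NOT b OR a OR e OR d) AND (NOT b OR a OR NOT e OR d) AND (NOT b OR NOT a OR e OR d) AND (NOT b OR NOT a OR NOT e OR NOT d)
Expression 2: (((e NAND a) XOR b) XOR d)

Yes, they are equivalent — the two output columns agree on all 16 assignments:
b | a | e | d | Expression 1 | Expression 2
-------------------------------------------
0 | 0 | 0 | 0 | 1 | 1
0 | 0 | 0 | 1 | 0 | 0
0 | 0 | 1 | 0 | 1 | 1
0 | 0 | 1 | 1 | 0 | 0
0 | 1 | 0 | 0 | 1 | 1
0 | 1 | 0 | 1 | 0 | 0
0 | 1 | 1 | 0 | 0 | 0
0 | 1 | 1 | 1 | 1 | 1
1 | 0 | 0 | 0 | 0 | 0
1 | 0 | 0 | 1 | 1 | 1
1 | 0 | 1 | 0 | 0 | 0
1 | 0 | 1 | 1 | 1 | 1
1 | 1 | 0 | 0 | 0 | 0
1 | 1 | 0 | 1 | 1 | 1
1 | 1 | 1 | 0 | 1 | 1
1 | 1 | 1 | 1 | 0 | 0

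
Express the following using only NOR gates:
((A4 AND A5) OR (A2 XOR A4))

((((A4 NOR A4) NOR (A5 NOR A5)) NOR ((((A2 NOR A4) NOR (A2 NOR A4)) NOR ((A2 NOR A4) NOR (A2 NOR A4))) NOR ((((A2 NOR A2) NOR (A4 NOR A4)) NOR ((A2 NOR A2) NOR (A4 NOR A4))) NOR (((A2 NOR A2) NOR (A4 NOR A4)) NOR ((A2 NOR A2) NOR (A4 NOR A4)))))) NOR (((A4 NOR A4) NOR (A5 NOR A5)) NOR ((((A2 NOR A4) NOR (A2 NOR A4)) NOR ((A2 NOR A4) NOR (A2 NOR A4))) NOR ((((A2 NOR A2) NOR (A4 NOR A4)) NOR ((A2 NOR A2) NOR (A4 NOR A4))) NOR (((A2 NOR A2) NOR (A4 NOR A4)) NOR ((A2 NOR A2) NOR (A4 NOR A4)))))))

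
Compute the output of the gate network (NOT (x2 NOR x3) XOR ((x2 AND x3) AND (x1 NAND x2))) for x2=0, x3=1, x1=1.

Substituting: (NOT (0 NOR 1) XOR ((0 AND 1) AND (1 NAND 0)))
= 1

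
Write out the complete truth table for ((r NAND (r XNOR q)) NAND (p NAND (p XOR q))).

r | p | q | Output
------------------
0 | 0 | 0 | 0
0 | 0 | 1 | 0
0 | 1 | 0 | 1
0 | 1 | 1 | 0
1 | 0 | 0 | 0
1 | 0 | 1 | 1
1 | 1 | 0 | 1
1 | 1 | 1 | 1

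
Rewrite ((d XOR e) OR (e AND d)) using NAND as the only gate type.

((((d NAND (d NAND e)) NAND (e NAND (d NAND e))) NAND ((d NAND (d NAND e)) NAND (e NAND (d NAND e)))) NAND (((e NAND d) NAND (e NAND d)) NAND ((e NAND d) NAND (e NAND d))))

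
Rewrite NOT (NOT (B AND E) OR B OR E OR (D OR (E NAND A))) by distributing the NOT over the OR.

(B AND E) AND NOT B AND NOT E AND NOT (D OR (E NAND A))
De Morgan's: NOT(OR of terms) = AND of negations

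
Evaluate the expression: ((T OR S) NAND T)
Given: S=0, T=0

Substituting: ((0 OR 0) NAND 0)
= 1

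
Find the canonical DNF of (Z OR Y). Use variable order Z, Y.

(NOT Z AND Y) OR (Z AND NOT Y) OR (Z AND Y)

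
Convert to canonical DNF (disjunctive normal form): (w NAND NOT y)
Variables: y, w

(NOT y AND NOT w) OR (y AND NOT w) OR (y AND w)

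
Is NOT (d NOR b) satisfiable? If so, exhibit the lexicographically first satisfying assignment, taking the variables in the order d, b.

d=0, b=1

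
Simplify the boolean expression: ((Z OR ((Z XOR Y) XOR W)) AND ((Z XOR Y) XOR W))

By absorption (E AND (E OR v) = E):
= ((Z XOR Y) XOR W)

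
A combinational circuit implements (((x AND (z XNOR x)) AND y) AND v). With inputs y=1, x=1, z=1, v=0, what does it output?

Substituting: (((1 AND (1 XNOR 1)) AND 1) AND 0)
= 0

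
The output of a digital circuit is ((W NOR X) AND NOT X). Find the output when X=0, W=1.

Substituting: ((1 NOR 0) AND NOT 0)
= 0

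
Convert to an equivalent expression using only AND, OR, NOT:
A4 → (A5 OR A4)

NOT A4 OR (A5 OR A4)
(Implication elimination: A → B = NOT A OR B)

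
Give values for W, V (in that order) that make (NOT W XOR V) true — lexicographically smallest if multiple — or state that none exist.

W=0, V=0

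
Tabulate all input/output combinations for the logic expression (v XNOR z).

z | v | Output
--------------
0 | 0 | 1
0 | 1 | 0
1 | 0 | 0
1 | 1 | 1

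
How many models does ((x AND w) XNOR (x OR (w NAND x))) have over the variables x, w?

Satisfying assignments: (1,1)
Count: 1 out of 4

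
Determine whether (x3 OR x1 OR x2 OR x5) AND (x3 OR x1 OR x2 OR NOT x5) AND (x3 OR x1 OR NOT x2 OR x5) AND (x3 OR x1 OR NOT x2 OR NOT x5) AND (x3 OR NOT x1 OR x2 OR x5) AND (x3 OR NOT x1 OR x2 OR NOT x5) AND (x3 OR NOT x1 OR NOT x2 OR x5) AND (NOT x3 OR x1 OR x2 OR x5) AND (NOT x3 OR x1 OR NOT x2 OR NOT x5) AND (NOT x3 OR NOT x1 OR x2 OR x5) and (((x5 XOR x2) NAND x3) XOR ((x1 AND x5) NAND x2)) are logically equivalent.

Yes, they are equivalent — the two output columns agree on all 16 assignments:
x3 | x1 | x2 | x5 | Expression 1 | Expression 2
-----------------------------------------------
0 | 0 | 0 | 0 | 0 | 0
0 | 0 | 0 | 1 | 0 | 0
0 | 0 | 1 | 0 | 0 | 0
0 | 0 | 1 | 1 | 0 | 0
0 | 1 | 0 | 0 | 0 | 0
0 | 1 | 0 | 1 | 0 | 0
0 | 1 | 1 | 0 | 0 | 0
0 | 1 | 1 | 1 | 1 | 1
1 | 0 | 0 | 0 | 0 | 0
1 | 0 | 0 | 1 | 1 | 1
1 | 0 | 1 | 0 | 1 | 1
1 | 0 | 1 | 1 | 0 | 0
1 | 1 | 0 | 0 | 0 | 0
1 | 1 | 0 | 1 | 1 | 1
1 | 1 | 1 | 0 | 1 | 1
1 | 1 | 1 | 1 | 1 | 1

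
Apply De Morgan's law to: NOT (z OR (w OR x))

NOT z AND NOT (w OR x)
De Morgan's: NOT(OR of terms) = AND of negations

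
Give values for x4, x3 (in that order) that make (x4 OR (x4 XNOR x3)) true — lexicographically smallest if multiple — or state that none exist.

x4=0, x3=0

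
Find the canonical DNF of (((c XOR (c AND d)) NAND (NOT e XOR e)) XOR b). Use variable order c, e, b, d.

(NOT c AND NOT e AND NOT b AND NOT d) OR (NOT c AND NOT e AND NOT b AND d) OR (NOT c AND e AND NOT b AND NOT d) OR (NOT c AND e AND NOT b AND d) OR (c AND NOT e AND NOT b AND d) OR (c AND NOT e AND b AND NOT d) OR (c AND e AND NOT b AND d) OR (c AND e AND b AND NOT d)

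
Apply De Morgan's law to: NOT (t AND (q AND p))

NOT t OR NOT (q AND p)
De Morgan's: NOT(AND of terms) = OR of negations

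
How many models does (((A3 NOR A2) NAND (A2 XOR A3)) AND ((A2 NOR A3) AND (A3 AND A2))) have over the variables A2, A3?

No assignment satisfies the expression.
Count: 0 out of 4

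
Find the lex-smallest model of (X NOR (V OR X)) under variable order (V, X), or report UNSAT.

V=0, X=0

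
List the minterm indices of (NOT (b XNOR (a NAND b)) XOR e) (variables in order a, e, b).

Σm(0, 3, 4, 5) = (NOT a AND NOT e AND NOT b) OR (NOT a AND e AND b) OR (a AND NOT e AND NOT b) OR (a AND NOT e AND b)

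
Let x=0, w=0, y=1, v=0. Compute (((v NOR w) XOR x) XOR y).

Substituting: (((0 NOR 0) XOR 0) XOR 1)
= 0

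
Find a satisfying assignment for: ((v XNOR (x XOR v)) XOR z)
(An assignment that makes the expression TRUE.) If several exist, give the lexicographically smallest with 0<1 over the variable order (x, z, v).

x=0, z=0, v=0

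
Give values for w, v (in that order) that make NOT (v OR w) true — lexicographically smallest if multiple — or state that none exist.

w=0, v=0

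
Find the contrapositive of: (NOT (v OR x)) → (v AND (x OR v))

Contrapositive: NOT (v AND (x OR v)) → (v OR x)
Note: A statement and its contrapositive are logically equivalent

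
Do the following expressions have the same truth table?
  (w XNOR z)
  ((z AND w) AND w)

No. Counterexample: with z=0, w=0, Expression 1 = 1 but Expression 2 = 0.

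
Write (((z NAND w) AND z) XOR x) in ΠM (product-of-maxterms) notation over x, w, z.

ΠM(0, 2, 3, 5) = (x OR w OR z) AND (x OR NOT w OR z) AND (x OR NOT w OR NOT z) AND (NOT x OR w OR NOT z)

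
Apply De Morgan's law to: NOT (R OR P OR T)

NOT R AND NOT P AND NOT T
De Morgan's: NOT(OR of terms) = AND of negations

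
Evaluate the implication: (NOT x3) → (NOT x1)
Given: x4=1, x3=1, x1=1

Antecedent (NOT x3) = 0; consequent (NOT x1) = 0.
0 → 0 = 1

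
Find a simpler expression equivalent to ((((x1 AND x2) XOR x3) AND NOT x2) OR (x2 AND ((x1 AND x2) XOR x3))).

By distribution ((E AND v) OR (E AND NOT v) = E):
= ((x1 AND x2) XOR x3)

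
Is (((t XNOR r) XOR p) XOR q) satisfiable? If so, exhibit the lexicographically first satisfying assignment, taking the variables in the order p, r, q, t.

p=0, r=0, q=0, t=0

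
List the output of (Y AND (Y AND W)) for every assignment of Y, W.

Y | W | Output
--------------
0 | 0 | 0
0 | 1 | 0
1 | 0 | 0
1 | 1 | 1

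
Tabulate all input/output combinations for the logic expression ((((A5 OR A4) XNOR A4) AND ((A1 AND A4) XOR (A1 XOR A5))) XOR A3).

A5 | A4 | A1 | A3 | Output
--------------------------
0 | 0 | 0 | 0 | 0
0 | 0 | 0 | 1 | 1
0 | 0 | 1 | 0 | 1
0 | 0 | 1 | 1 | 0
0 | 1 | 0 | 0 | 0
0 | 1 | 0 | 1 | 1
0 | 1 | 1 | 0 | 0
0 | 1 | 1 | 1 | 1
1 | 0 | 0 | 0 | 0
1 | 0 | 0 | 1 | 1
1 | 0 | 1 | 0 | 0
1 | 0 | 1 | 1 | 1
1 | 1 | 0 | 0 | 1
1 | 1 | 0 | 1 | 0
1 | 1 | 1 | 0 | 1
1 | 1 | 1 | 1 | 0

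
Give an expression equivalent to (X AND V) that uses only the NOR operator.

((X NOR X) NOR (V NOR V))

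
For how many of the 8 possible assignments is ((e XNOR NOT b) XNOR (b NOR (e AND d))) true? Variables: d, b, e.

Satisfying assignments: (0,0,1), (0,1,1), (1,1,1)
Count: 3 out of 8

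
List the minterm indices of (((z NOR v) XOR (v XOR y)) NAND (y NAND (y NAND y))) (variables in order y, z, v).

Σm(2, 4, 5, 7) = (NOT y AND z AND NOT v) OR (y AND NOT z AND NOT v) OR (y AND NOT z AND v) OR (y AND z AND v)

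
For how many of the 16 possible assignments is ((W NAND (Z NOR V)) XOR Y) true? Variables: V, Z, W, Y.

Satisfying assignments: (0,0,0,0), (0,0,1,1), (0,1,0,0), (0,1,1,0), (1,0,0,0), (1,0,1,0), (1,1,0,0), (1,1,1,0)
Count: 8 out of 16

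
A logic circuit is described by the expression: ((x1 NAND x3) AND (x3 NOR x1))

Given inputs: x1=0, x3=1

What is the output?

Substituting: ((0 NAND 1) AND (1 NOR 0))
= 0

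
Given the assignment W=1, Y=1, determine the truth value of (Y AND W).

Substituting: (1 AND 1)
= 1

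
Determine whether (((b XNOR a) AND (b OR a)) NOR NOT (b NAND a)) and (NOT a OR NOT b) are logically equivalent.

Yes, they are equivalent — the two output columns agree on all 4 assignments:
a | b | Expression 1 | Expression 2
-----------------------------------
0 | 0 | 1 | 1
0 | 1 | 1 | 1
1 | 0 | 1 | 1
1 | 1 | 0 | 0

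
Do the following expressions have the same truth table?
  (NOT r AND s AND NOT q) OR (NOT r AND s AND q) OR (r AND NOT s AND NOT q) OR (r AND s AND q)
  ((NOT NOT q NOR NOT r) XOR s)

Yes, they are equivalent — the two output columns agree on all 8 assignments:
r | s | q | Expression 1 | Expression 2
---------------------------------------
0 | 0 | 0 | 0 | 0
0 | 0 | 1 | 0 | 0
0 | 1 | 0 | 1 | 1
0 | 1 | 1 | 1 | 1
1 | 0 | 0 | 1 | 1
1 | 0 | 1 | 0 | 0
1 | 1 | 0 | 0 | 0
1 | 1 | 1 | 1 | 1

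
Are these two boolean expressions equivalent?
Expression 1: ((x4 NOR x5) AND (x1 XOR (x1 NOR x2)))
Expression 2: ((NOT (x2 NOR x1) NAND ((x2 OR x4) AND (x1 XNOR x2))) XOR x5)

No. Counterexample: with x4=0, x2=1, x5=0, x1=0, Expression 1 = 0 but Expression 2 = 1.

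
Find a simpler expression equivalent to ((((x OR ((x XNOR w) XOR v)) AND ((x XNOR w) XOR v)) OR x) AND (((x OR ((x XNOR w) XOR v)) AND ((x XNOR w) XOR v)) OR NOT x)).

By distribution ((E OR v) AND (E OR NOT v) = E) then absorption (E AND (E OR v) = E):
= ((x XNOR w) XOR v)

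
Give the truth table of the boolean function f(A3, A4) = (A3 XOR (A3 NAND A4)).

A3 | A4 | Output
----------------
0 | 0 | 1
0 | 1 | 1
1 | 0 | 0
1 | 1 | 1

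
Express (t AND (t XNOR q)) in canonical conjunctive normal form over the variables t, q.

(t OR q) AND (t OR NOT q) AND (NOT t OR q)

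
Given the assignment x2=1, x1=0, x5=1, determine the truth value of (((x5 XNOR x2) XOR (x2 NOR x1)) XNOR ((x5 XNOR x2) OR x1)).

Substituting: (((1 XNOR 1) XOR (1 NOR 0)) XNOR ((1 XNOR 1) OR 0))
= 1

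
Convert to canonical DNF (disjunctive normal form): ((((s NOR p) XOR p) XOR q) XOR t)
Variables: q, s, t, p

(NOT q AND NOT s AND NOT t AND NOT p) OR (NOT q AND NOT s AND NOT t AND p) OR (NOT q AND s AND NOT t AND p) OR (NOT q AND s AND t AND NOT p) OR (q AND NOT s AND t AND NOT p) OR (q AND NOT s AND t AND p) OR (q AND s AND NOT t AND NOT p) OR (q AND s AND t AND p)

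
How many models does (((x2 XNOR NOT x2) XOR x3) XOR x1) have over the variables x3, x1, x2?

Satisfying assignments: (0,1,0), (0,1,1), (1,0,0), (1,0,1)
Count: 4 out of 8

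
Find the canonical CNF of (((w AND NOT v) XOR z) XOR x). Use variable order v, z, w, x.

(v OR z OR w OR x) AND (v OR z OR NOT w OR NOT x) AND (v OR NOT z OR w OR NOT x) AND (v OR NOT z OR NOT w OR x) AND (NOT v OR z OR w OR x) AND (NOT v OR z OR NOT w OR x) AND (NOT v OR NOT z OR w OR NOT x) AND (NOT v OR NOT z OR NOT w OR NOT x)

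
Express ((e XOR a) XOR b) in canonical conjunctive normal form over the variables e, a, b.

(e OR a OR b) AND (e OR NOT a OR NOT b) AND (NOT e OR a OR NOT b) AND (NOT e OR NOT a OR b)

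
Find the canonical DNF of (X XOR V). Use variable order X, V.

(NOT X AND V) OR (X AND NOT V)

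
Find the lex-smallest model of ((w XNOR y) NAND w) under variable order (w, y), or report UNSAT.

w=0, y=0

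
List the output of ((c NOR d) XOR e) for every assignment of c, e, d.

c | e | d | Output
------------------
0 | 0 | 0 | 1
0 | 0 | 1 | 0
0 | 1 | 0 | 0
0 | 1 | 1 | 1
1 | 0 | 0 | 0
1 | 0 | 1 | 0
1 | 1 | 0 | 1
1 | 1 | 1 | 1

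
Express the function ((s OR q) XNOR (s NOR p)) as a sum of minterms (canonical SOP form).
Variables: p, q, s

Σm(2, 4) = (NOT p AND q AND NOT s) OR (p AND NOT q AND NOT s)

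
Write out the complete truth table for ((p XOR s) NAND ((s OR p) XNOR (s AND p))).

s | p | Output
--------------
0 | 0 | 1
0 | 1 | 1
1 | 0 | 1
1 | 1 | 1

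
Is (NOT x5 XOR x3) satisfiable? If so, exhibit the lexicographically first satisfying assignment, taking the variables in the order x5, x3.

x5=0, x3=0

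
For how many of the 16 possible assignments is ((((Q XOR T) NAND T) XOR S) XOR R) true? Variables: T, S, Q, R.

Satisfying assignments: (0,0,0,0), (0,0,1,0), (0,1,0,1), (0,1,1,1), (1,0,0,1), (1,0,1,0), (1,1,0,0), (1,1,1,1)
Count: 8 out of 16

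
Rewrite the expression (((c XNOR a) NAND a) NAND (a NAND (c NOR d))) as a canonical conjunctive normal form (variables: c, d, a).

(c OR d OR a) AND (c OR NOT d OR a) AND (c OR NOT d OR NOT a) AND (NOT c OR d OR a) AND (NOT c OR NOT d OR a)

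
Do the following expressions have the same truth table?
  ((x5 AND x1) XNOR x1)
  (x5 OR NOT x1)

Yes, they are equivalent — the two output columns agree on all 4 assignments:
x5 | x1 | Expression 1 | Expression 2
-------------------------------------
0 | 0 | 1 | 1
0 | 1 | 0 | 0
1 | 0 | 1 | 1
1 | 1 | 1 | 1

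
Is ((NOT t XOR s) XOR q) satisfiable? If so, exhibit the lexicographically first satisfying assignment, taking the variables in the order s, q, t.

s=0, q=0, t=0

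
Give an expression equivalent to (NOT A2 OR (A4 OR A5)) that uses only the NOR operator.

(((A2 NOR A2) NOR ((A4 NOR A5) NOR (A4 NOR A5))) NOR ((A2 NOR A2) NOR ((A4 NOR A5) NOR (A4 NOR A5))))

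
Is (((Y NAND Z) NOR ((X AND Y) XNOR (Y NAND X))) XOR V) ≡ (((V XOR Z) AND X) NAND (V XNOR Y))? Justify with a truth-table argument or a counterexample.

No. Counterexample: with V=0, X=0, Y=0, Z=0, Expression 1 = 0 but Expression 2 = 1.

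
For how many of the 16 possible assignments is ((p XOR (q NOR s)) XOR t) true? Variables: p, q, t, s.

Satisfying assignments: (0,0,0,0), (0,0,1,1), (0,1,1,0), (0,1,1,1), (1,0,0,1), (1,0,1,0), (1,1,0,0), (1,1,0,1)
Count: 8 out of 16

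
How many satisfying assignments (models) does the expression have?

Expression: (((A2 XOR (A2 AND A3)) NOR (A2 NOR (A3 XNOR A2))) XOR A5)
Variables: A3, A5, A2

Satisfying assignments: (0,0,0), (0,1,1), (1,0,1), (1,1,0)
Count: 4 out of 8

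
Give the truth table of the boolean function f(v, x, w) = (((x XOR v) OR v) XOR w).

v | x | w | Output
------------------
0 | 0 | 0 | 0
0 | 0 | 1 | 1
0 | 1 | 0 | 1
0 | 1 | 1 | 0
1 | 0 | 0 | 1
1 | 0 | 1 | 0
1 | 1 | 0 | 1
1 | 1 | 1 | 0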